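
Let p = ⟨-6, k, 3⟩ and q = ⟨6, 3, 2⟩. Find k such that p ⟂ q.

10

p · q = (-6)·6 + k·3 + 3·2 = -30 + 3k
Set equal to 0: 3k = 30, so k = 10.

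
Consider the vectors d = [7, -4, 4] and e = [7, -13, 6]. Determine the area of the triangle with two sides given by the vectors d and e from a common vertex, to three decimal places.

i: (-4)·6 - 4·(-13) = -24 - (-52) = 28
j: 4·7 - 7·6 = 28 - 42 = -14
k: 7·(-13) - (-4)·7 = -91 - (-28) = -63
d × e = (28, -14, -63)
|d × e| = √(28² + (-14)² + (-63)²) = √4949 ≈ 70.3491
area = ½ · 70.3491 ≈ 35.175

35.175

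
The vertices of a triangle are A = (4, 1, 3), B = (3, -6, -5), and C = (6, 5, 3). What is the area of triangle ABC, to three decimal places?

18.574

AB = (-1, -7, -8),  AC = (2, 4, 0)
i: (-7)·0 - (-8)·4 = 0 - (-32) = 32
j: (-8)·2 - (-1)·0 = -16 - 0 = -16
k: (-1)·4 - (-7)·2 = -4 - (-14) = 10
AB × AC = (32, -16, 10)
|AB × AC| = √1380 ≈ 37.1484
area = ½ · 37.1484 ≈ 18.574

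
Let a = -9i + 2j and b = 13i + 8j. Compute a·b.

a · b = (-9)·13 + 2·8 = -117 + 16 = -101

-101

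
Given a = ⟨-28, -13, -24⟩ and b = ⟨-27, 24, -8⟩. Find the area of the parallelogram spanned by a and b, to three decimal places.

1299.502

i: (-13)·(-8) - (-24)·24 = 104 - (-576) = 680
j: (-24)·(-27) - (-28)·(-8) = 648 - 224 = 424
k: (-28)·24 - (-13)·(-27) = -672 - 351 = -1023
a × b = (680, 424, -1023)
|a × b| = √(680² + 424² + (-1023)²) = √1688705 ≈ 1299.5018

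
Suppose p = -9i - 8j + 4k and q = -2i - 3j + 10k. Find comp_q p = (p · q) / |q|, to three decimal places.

7.714

p · q = (-9)·(-2) + (-8)·(-3) + 4·10 = 18 + 24 + 40 = 82
|q| = √(4 + 9 + 100) = √113 ≈ 10.6301
comp_q p = 82 / √113 ≈ 7.714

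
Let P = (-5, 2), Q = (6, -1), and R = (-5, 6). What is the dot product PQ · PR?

PQ = Q − P = (11, -3)
PR = R − P = (0, 4)
PQ · PR = 11·0 + (-3)·4 = 0 - 12 = -12

-12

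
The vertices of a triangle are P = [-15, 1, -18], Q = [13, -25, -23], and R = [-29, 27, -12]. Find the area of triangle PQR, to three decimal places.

188.929

PQ = (28, -26, -5),  PR = (-14, 26, 6)
i: (-26)·6 - (-5)·26 = -156 - (-130) = -26
j: (-5)·(-14) - 28·6 = 70 - 168 = -98
k: 28·26 - (-26)·(-14) = 728 - 364 = 364
PQ × PR = (-26, -98, 364)
|PQ × PR| = √142776 ≈ 377.8571
area = ½ · 377.8571 ≈ 188.929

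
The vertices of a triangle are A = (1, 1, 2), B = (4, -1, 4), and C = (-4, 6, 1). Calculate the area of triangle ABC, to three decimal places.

5.874

AB = (3, -2, 2),  AC = (-5, 5, -1)
i: (-2)·(-1) - 2·5 = 2 - 10 = -8
j: 2·(-5) - 3·(-1) = -10 - (-3) = -7
k: 3·5 - (-2)·(-5) = 15 - 10 = 5
AB × AC = (-8, -7, 5)
|AB × AC| = √138 ≈ 11.7473
area = ½ · 11.7473 ≈ 5.874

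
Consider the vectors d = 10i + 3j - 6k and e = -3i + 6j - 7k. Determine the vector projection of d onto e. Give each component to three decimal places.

(-0.957, 1.915, -2.234)

d · e = 10·(-3) + 3·6 + (-6)·(-7) = -30 + 18 + 42 = 30
|e|² = 9 + 36 + 49 = 94
proj_e d = (30/94) · (-3, 6, -7) ≈ (-0.957, 1.915, -2.234)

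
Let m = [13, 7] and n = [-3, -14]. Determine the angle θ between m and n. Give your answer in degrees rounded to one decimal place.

m · n = 13·(-3) + 7·(-14) = -39 - 98 = -137
|m|² = 169 + 49 = 218,  |m| = √218 ≈ 14.764823
|n|² = 9 + 196 = 205,  |n| = √205 ≈ 14.317821
cos θ = -137 / (14.764823 · 14.317821) ≈ -0.64806
θ = arccos(-0.64806) ≈ 130.4°

130.4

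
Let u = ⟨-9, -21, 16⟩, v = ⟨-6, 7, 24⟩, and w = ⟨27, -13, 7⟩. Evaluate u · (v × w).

v × w:
i: 7·7 - 24·(-13) = 49 - (-312) = 361
j: 24·27 - (-6)·7 = 648 - (-42) = 690
k: (-6)·(-13) - 7·27 = 78 - 189 = -111
v × w = (361, 690, -111)
u · (v × w) = (-9)·361 + (-21)·690 + 16·(-111) = -3249 - 14490 - 1776 = -19515

-19515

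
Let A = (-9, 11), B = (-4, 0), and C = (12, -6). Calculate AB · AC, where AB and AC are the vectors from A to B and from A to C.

AB = B − A = (5, -11)
AC = C − A = (21, -17)
AB · AC = 5·21 + (-11)·(-17) = 105 + 187 = 292

292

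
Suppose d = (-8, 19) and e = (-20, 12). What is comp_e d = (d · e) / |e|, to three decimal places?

16.635

d · e = (-8)·(-20) + 19·12 = 160 + 228 = 388
|e| = √(400 + 144) = √544 ≈ 23.3238
comp_e d = 388 / √544 ≈ 16.635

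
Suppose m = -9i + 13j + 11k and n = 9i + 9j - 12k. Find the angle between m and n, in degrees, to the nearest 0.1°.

m · n = (-9)·9 + 13·9 + 11·(-12) = -81 + 117 - 132 = -96
|m|² = 81 + 169 + 121 = 371,  |m| = √371 ≈ 19.261360
|n|² = 81 + 81 + 144 = 306,  |n| = √306 ≈ 17.492856
cos θ = -96 / (19.261360 · 17.492856) ≈ -0.28492
θ = arccos(-0.28492) ≈ 106.6°

106.6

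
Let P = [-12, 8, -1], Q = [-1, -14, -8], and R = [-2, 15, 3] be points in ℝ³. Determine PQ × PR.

PQ = (11, -22, -7)
PR = (10, 7, 4)
i: (-22)·4 - (-7)·7 = -88 - (-49) = -39
j: (-7)·10 - 11·4 = -70 - 44 = -114
k: 11·7 - (-22)·10 = 77 - (-220) = 297
PQ × PR = (-39, -114, 297)

(-39, -114, 297)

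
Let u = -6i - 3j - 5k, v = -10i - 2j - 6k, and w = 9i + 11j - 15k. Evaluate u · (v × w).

v × w:
i: (-2)·(-15) - (-6)·11 = 30 - (-66) = 96
j: (-6)·9 - (-10)·(-15) = -54 - 150 = -204
k: (-10)·11 - (-2)·9 = -110 - (-18) = -92
v × w = (96, -204, -92)
u · (v × w) = (-6)·96 + (-3)·(-204) + (-5)·(-92) = -576 + 612 + 460 = 496

496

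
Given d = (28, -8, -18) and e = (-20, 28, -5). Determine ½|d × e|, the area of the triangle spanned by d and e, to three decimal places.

i: (-8)·(-5) - (-18)·28 = 40 - (-504) = 544
j: (-18)·(-20) - 28·(-5) = 360 - (-140) = 500
k: 28·28 - (-8)·(-20) = 784 - 160 = 624
d × e = (544, 500, 624)
|d × e| = √(544² + 500² + 624²) = √935312 ≈ 967.1153
area = ½ · 967.1153 ≈ 483.558

483.558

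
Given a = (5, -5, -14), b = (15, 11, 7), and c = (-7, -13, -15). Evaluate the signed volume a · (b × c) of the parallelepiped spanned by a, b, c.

b × c:
i: 11·(-15) - 7·(-13) = -165 - (-91) = -74
j: 7·(-7) - 15·(-15) = -49 - (-225) = 176
k: 15·(-13) - 11·(-7) = -195 - (-77) = -118
b × c = (-74, 176, -118)
a · (b × c) = 5·(-74) + (-5)·176 + (-14)·(-118) = -370 - 880 + 1652 = 402

402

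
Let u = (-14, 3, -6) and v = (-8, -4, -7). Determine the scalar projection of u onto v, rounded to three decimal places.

12.502

u · v = (-14)·(-8) + 3·(-4) + (-6)·(-7) = 112 - 12 + 42 = 142
|v| = √(64 + 16 + 49) = √129 ≈ 11.3578
comp_v u = 142 / √129 ≈ 12.502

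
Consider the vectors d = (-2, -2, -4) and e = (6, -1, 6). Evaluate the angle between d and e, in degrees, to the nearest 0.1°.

144.3

d · e = (-2)·6 + (-2)·(-1) + (-4)·6 = -12 + 2 - 24 = -34
|d|² = 4 + 4 + 16 = 24,  |d| = √24 ≈ 4.898979
|e|² = 36 + 1 + 36 = 73,  |e| = √73 ≈ 8.544004
cos θ = -34 / (4.898979 · 8.544004) ≈ -0.81229
θ = arccos(-0.81229) ≈ 144.3°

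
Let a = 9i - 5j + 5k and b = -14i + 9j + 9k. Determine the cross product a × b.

(-90, -151, 11)

i: (-5)·9 - 5·9 = -45 - 45 = -90
j: 5·(-14) - 9·9 = -70 - 81 = -151
k: 9·9 - (-5)·(-14) = 81 - 70 = 11
a × b = (-90, -151, 11)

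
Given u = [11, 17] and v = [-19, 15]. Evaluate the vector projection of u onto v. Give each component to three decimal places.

(-1.491, 1.177)

u · v = 11·(-19) + 17·15 = -209 + 255 = 46
|v|² = 361 + 225 = 586
proj_v u = (46/586) · (-19, 15) ≈ (-1.491, 1.177)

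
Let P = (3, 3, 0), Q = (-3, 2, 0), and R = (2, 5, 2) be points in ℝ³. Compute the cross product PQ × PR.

PQ = (-6, -1, 0)
PR = (-1, 2, 2)
i: (-1)·2 - 0·2 = -2 - 0 = -2
j: 0·(-1) - (-6)·2 = 0 - (-12) = 12
k: (-6)·2 - (-1)·(-1) = -12 - 1 = -13
PQ × PR = (-2, 12, -13)

(-2, 12, -13)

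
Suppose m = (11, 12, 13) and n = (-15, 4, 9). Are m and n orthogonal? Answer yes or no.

yes

m · n = 11·(-15) + 12·4 + 13·9 = -165 + 48 + 117 = 0
Zero, so the vectors are orthogonal.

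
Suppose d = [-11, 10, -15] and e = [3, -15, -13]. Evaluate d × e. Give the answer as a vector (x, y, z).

i: 10·(-13) - (-15)·(-15) = -130 - 225 = -355
j: (-15)·3 - (-11)·(-13) = -45 - 143 = -188
k: (-11)·(-15) - 10·3 = 165 - 30 = 135
d × e = (-355, -188, 135)

(-355, -188, 135)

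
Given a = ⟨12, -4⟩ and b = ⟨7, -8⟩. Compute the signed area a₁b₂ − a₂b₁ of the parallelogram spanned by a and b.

-68

12·(-8) - (-4)·7 = -96 - (-28) = -68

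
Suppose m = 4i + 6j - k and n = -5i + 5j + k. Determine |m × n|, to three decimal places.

i: 6·1 - (-1)·5 = 6 - (-5) = 11
j: (-1)·(-5) - 4·1 = 5 - 4 = 1
k: 4·5 - 6·(-5) = 20 - (-30) = 50
m × n = (11, 1, 50)
|m × n| = √(11² + 1² + 50²) = √2622 ≈ 51.2055

51.205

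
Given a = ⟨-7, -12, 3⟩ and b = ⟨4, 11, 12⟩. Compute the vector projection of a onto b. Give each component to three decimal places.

a · b = (-7)·4 + (-12)·11 + 3·12 = -28 - 132 + 36 = -124
|b|² = 16 + 121 + 144 = 281
proj_b a = (-124/281) · (4, 11, 12) ≈ (-1.765, -4.854, -5.295)

(-1.765, -4.854, -5.295)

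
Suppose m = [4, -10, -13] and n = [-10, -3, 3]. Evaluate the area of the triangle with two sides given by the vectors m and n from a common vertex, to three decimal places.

i: (-10)·3 - (-13)·(-3) = -30 - 39 = -69
j: (-13)·(-10) - 4·3 = 130 - 12 = 118
k: 4·(-3) - (-10)·(-10) = -12 - 100 = -112
m × n = (-69, 118, -112)
|m × n| = √((-69)² + 118² + (-112)²) = √31229 ≈ 176.7173
area = ½ · 176.7173 ≈ 88.359

88.359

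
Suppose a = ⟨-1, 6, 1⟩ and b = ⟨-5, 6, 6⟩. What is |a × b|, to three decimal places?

i: 6·6 - 1·6 = 36 - 6 = 30
j: 1·(-5) - (-1)·6 = -5 - (-6) = 1
k: (-1)·6 - 6·(-5) = -6 - (-30) = 24
a × b = (30, 1, 24)
|a × b| = √(30² + 1² + 24²) = √1477 ≈ 38.4318

38.432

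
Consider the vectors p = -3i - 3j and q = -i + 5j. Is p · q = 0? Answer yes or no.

p · q = (-3)·(-1) + (-3)·5 = 3 - 15 = -12
Nonzero, so the vectors are not orthogonal.

no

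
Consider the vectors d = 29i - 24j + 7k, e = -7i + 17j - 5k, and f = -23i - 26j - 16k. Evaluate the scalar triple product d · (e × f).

-7719

e × f:
i: 17·(-16) - (-5)·(-26) = -272 - 130 = -402
j: (-5)·(-23) - (-7)·(-16) = 115 - 112 = 3
k: (-7)·(-26) - 17·(-23) = 182 - (-391) = 573
e × f = (-402, 3, 573)
d · (e × f) = 29·(-402) + (-24)·3 + 7·573 = -11658 - 72 + 4011 = -7719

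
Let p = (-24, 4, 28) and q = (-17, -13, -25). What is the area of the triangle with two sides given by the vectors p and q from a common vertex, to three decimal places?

585.635

i: 4·(-25) - 28·(-13) = -100 - (-364) = 264
j: 28·(-17) - (-24)·(-25) = -476 - 600 = -1076
k: (-24)·(-13) - 4·(-17) = 312 - (-68) = 380
p × q = (264, -1076, 380)
|p × q| = √(264² + (-1076)² + 380²) = √1371872 ≈ 1171.2694
area = ½ · 1171.2694 ≈ 585.635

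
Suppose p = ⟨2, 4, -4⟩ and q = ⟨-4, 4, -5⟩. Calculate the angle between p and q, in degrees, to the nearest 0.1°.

51.8

p · q = 2·(-4) + 4·4 + (-4)·(-5) = -8 + 16 + 20 = 28
|p|² = 4 + 16 + 16 = 36,  |p| = √36 ≈ 6.000000
|q|² = 16 + 16 + 25 = 57,  |q| = √57 ≈ 7.549834
cos θ = 28 / (6.000000 · 7.549834) ≈ 0.61812
θ = arccos(0.61812) ≈ 51.8°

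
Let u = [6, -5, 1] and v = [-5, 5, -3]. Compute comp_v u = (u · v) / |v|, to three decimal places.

-7.551

u · v = 6·(-5) + (-5)·5 + 1·(-3) = -30 - 25 - 3 = -58
|v| = √(25 + 25 + 9) = √59 ≈ 7.6811
comp_v u = -58 / √59 ≈ -7.551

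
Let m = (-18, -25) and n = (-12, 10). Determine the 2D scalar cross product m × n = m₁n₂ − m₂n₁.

-480

(-18)·10 - (-25)·(-12) = -180 - 300 = -480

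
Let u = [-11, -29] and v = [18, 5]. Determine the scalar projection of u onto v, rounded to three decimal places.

u · v = (-11)·18 + (-29)·5 = -198 - 145 = -343
|v| = √(324 + 25) = √349 ≈ 18.6815
comp_v u = -343 / √349 ≈ -18.360

-18.360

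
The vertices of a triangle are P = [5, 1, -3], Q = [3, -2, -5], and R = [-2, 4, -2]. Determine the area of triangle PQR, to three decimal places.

PQ = (-2, -3, -2),  PR = (-7, 3, 1)
i: (-3)·1 - (-2)·3 = -3 - (-6) = 3
j: (-2)·(-7) - (-2)·1 = 14 - (-2) = 16
k: (-2)·3 - (-3)·(-7) = -6 - 21 = -27
PQ × PR = (3, 16, -27)
|PQ × PR| = √994 ≈ 31.5278
area = ½ · 31.5278 ≈ 15.764

15.764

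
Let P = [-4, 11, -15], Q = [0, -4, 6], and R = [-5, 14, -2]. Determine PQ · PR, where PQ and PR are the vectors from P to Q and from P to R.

224

PQ = Q − P = (4, -15, 21)
PR = R − P = (-1, 3, 13)
PQ · PR = 4·(-1) + (-15)·3 + 21·13 = -4 - 45 + 273 = 224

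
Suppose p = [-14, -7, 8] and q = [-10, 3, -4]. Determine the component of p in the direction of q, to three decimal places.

7.782

p · q = (-14)·(-10) + (-7)·3 + 8·(-4) = 140 - 21 - 32 = 87
|q| = √(100 + 9 + 16) = √125 ≈ 11.1803
comp_q p = 87 / √125 ≈ 7.782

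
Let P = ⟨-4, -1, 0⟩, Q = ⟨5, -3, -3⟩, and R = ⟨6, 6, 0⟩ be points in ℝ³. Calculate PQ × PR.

(21, -30, 83)

PQ = (9, -2, -3)
PR = (10, 7, 0)
i: (-2)·0 - (-3)·7 = 0 - (-21) = 21
j: (-3)·10 - 9·0 = -30 - 0 = -30
k: 9·7 - (-2)·10 = 63 - (-20) = 83
PQ × PR = (21, -30, 83)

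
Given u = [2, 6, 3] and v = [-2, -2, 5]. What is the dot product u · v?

-1

u · v = 2·(-2) + 6·(-2) + 3·5 = -4 - 12 + 15 = -1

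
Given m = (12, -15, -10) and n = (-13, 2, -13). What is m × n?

(215, 286, -171)

i: (-15)·(-13) - (-10)·2 = 195 - (-20) = 215
j: (-10)·(-13) - 12·(-13) = 130 - (-156) = 286
k: 12·2 - (-15)·(-13) = 24 - 195 = -171
m × n = (215, 286, -171)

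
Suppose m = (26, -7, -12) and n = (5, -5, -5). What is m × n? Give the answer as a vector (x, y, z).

(-25, 70, -95)

i: (-7)·(-5) - (-12)·(-5) = 35 - 60 = -25
j: (-12)·5 - 26·(-5) = -60 - (-130) = 70
k: 26·(-5) - (-7)·5 = -130 - (-35) = -95
m × n = (-25, 70, -95)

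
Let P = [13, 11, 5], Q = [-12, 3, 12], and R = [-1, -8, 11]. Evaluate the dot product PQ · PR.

544

PQ = Q − P = (-25, -8, 7)
PR = R − P = (-14, -19, 6)
PQ · PR = (-25)·(-14) + (-8)·(-19) + 7·6 = 350 + 152 + 42 = 544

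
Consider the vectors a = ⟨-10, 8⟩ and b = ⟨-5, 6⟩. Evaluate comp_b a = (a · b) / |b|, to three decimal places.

a · b = (-10)·(-5) + 8·6 = 50 + 48 = 98
|b| = √(25 + 36) = √61 ≈ 7.8102
comp_b a = 98 / √61 ≈ 12.548

12.548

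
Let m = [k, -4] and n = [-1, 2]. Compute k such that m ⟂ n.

m · n = k·(-1) + (-4)·2 = -8 - 1k
Set equal to 0: -1k = 8, so k = -8.

-8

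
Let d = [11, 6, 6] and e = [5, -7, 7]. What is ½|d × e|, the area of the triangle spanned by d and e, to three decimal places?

71.962

i: 6·7 - 6·(-7) = 42 - (-42) = 84
j: 6·5 - 11·7 = 30 - 77 = -47
k: 11·(-7) - 6·5 = -77 - 30 = -107
d × e = (84, -47, -107)
|d × e| = √(84² + (-47)² + (-107)²) = √20714 ≈ 143.9236
area = ½ · 143.9236 ≈ 71.962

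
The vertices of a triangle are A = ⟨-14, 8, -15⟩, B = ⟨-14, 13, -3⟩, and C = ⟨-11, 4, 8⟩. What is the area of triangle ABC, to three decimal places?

AB = (0, 5, 12),  AC = (3, -4, 23)
i: 5·23 - 12·(-4) = 115 - (-48) = 163
j: 12·3 - 0·23 = 36 - 0 = 36
k: 0·(-4) - 5·3 = 0 - 15 = -15
AB × AC = (163, 36, -15)
|AB × AC| = √28090 ≈ 167.6007
area = ½ · 167.6007 ≈ 83.800

83.800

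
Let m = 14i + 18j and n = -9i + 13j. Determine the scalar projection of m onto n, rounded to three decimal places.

6.831

m · n = 14·(-9) + 18·13 = -126 + 234 = 108
|n| = √(81 + 169) = √250 ≈ 15.8114
comp_n m = 108 / √250 ≈ 6.831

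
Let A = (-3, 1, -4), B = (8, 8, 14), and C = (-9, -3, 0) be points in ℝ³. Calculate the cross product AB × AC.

AB = (11, 7, 18)
AC = (-6, -4, 4)
i: 7·4 - 18·(-4) = 28 - (-72) = 100
j: 18·(-6) - 11·4 = -108 - 44 = -152
k: 11·(-4) - 7·(-6) = -44 - (-42) = -2
AB × AC = (100, -152, -2)

(100, -152, -2)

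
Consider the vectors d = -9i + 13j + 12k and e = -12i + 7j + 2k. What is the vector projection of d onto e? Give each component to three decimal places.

d · e = (-9)·(-12) + 13·7 + 12·2 = 108 + 91 + 24 = 223
|e|² = 144 + 49 + 4 = 197
proj_e d = (223/197) · (-12, 7, 2) ≈ (-13.584, 7.924, 2.264)

(-13.584, 7.924, 2.264)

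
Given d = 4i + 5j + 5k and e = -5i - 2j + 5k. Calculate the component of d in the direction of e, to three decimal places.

-0.680

d · e = 4·(-5) + 5·(-2) + 5·5 = -20 - 10 + 25 = -5
|e| = √(25 + 4 + 25) = √54 ≈ 7.3485
comp_e d = -5 / √54 ≈ -0.680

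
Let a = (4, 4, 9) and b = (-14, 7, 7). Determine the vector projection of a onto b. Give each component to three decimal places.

a · b = 4·(-14) + 4·7 + 9·7 = -56 + 28 + 63 = 35
|b|² = 196 + 49 + 49 = 294
proj_b a = (35/294) · (-14, 7, 7) ≈ (-1.667, 0.833, 0.833)

(-1.667, 0.833, 0.833)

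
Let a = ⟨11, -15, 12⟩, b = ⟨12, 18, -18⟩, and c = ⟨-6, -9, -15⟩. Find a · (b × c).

-9072

b × c:
i: 18·(-15) - (-18)·(-9) = -270 - 162 = -432
j: (-18)·(-6) - 12·(-15) = 108 - (-180) = 288
k: 12·(-9) - 18·(-6) = -108 - (-108) = 0
b × c = (-432, 288, 0)
a · (b × c) = 11·(-432) + (-15)·288 + 12·0 = -4752 - 4320 + 0 = -9072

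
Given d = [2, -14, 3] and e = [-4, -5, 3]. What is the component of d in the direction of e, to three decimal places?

10.041

d · e = 2·(-4) + (-14)·(-5) + 3·3 = -8 + 70 + 9 = 71
|e| = √(16 + 25 + 9) = √50 ≈ 7.0711
comp_e d = 71 / √50 ≈ 10.041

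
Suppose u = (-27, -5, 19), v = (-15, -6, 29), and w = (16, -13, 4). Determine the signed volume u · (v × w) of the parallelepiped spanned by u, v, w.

-6622

v × w:
i: (-6)·4 - 29·(-13) = -24 - (-377) = 353
j: 29·16 - (-15)·4 = 464 - (-60) = 524
k: (-15)·(-13) - (-6)·16 = 195 - (-96) = 291
v × w = (353, 524, 291)
u · (v × w) = (-27)·353 + (-5)·524 + 19·291 = -9531 - 2620 + 5529 = -6622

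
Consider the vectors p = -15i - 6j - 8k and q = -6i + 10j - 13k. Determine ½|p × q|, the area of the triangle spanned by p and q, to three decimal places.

142.451

i: (-6)·(-13) - (-8)·10 = 78 - (-80) = 158
j: (-8)·(-6) - (-15)·(-13) = 48 - 195 = -147
k: (-15)·10 - (-6)·(-6) = -150 - 36 = -186
p × q = (158, -147, -186)
|p × q| = √(158² + (-147)² + (-186)²) = √81169 ≈ 284.9017
area = ½ · 284.9017 ≈ 142.451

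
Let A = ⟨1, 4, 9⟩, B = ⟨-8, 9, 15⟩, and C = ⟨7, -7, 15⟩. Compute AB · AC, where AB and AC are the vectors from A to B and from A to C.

AB = B − A = (-9, 5, 6)
AC = C − A = (6, -11, 6)
AB · AC = (-9)·6 + 5·(-11) + 6·6 = -54 - 55 + 36 = -73

-73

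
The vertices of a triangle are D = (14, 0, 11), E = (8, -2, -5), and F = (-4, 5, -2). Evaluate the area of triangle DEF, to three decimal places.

122.160

DE = (-6, -2, -16),  DF = (-18, 5, -13)
i: (-2)·(-13) - (-16)·5 = 26 - (-80) = 106
j: (-16)·(-18) - (-6)·(-13) = 288 - 78 = 210
k: (-6)·5 - (-2)·(-18) = -30 - 36 = -66
DE × DF = (106, 210, -66)
|DE × DF| = √59692 ≈ 244.3195
area = ½ · 244.3195 ≈ 122.160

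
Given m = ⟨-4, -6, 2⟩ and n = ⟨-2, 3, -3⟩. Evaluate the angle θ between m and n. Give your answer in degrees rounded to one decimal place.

m · n = (-4)·(-2) + (-6)·3 + 2·(-3) = 8 - 18 - 6 = -16
|m|² = 16 + 36 + 4 = 56,  |m| = √56 ≈ 7.483315
|n|² = 4 + 9 + 9 = 22,  |n| = √22 ≈ 4.690416
cos θ = -16 / (7.483315 · 4.690416) ≈ -0.45584
θ = arccos(-0.45584) ≈ 117.1°

117.1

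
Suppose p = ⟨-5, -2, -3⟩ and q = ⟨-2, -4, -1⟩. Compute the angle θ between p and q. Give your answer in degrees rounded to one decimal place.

p · q = (-5)·(-2) + (-2)·(-4) + (-3)·(-1) = 10 + 8 + 3 = 21
|p|² = 25 + 4 + 9 = 38,  |p| = √38 ≈ 6.164414
|q|² = 4 + 16 + 1 = 21,  |q| = √21 ≈ 4.582576
cos θ = 21 / (6.164414 · 4.582576) ≈ 0.74339
θ = arccos(0.74339) ≈ 42.0°

42.0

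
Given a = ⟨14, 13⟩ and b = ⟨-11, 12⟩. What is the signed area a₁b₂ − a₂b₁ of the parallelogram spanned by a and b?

311

14·12 - 13·(-11) = 168 - (-143) = 311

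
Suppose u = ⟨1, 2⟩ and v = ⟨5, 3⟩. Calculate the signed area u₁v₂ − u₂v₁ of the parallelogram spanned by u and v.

-7

1·3 - 2·5 = 3 - 10 = -7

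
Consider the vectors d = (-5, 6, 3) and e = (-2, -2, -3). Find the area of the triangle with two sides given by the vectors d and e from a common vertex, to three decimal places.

i: 6·(-3) - 3·(-2) = -18 - (-6) = -12
j: 3·(-2) - (-5)·(-3) = -6 - 15 = -21
k: (-5)·(-2) - 6·(-2) = 10 - (-12) = 22
d × e = (-12, -21, 22)
|d × e| = √((-12)² + (-21)² + 22²) = √1069 ≈ 32.6956
area = ½ · 32.6956 ≈ 16.348

16.348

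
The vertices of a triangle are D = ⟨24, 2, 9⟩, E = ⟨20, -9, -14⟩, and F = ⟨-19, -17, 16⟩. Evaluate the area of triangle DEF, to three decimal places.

603.344

DE = (-4, -11, -23),  DF = (-43, -19, 7)
i: (-11)·7 - (-23)·(-19) = -77 - 437 = -514
j: (-23)·(-43) - (-4)·7 = 989 - (-28) = 1017
k: (-4)·(-19) - (-11)·(-43) = 76 - 473 = -397
DE × DF = (-514, 1017, -397)
|DE × DF| = √1456094 ≈ 1206.6872
area = ½ · 1206.6872 ≈ 603.344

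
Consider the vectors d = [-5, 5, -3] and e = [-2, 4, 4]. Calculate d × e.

(32, 26, -10)

i: 5·4 - (-3)·4 = 20 - (-12) = 32
j: (-3)·(-2) - (-5)·4 = 6 - (-20) = 26
k: (-5)·4 - 5·(-2) = -20 - (-10) = -10
d × e = (32, 26, -10)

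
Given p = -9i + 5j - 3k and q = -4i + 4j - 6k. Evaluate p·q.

74

p · q = (-9)·(-4) + 5·4 + (-3)·(-6) = 36 + 20 + 18 = 74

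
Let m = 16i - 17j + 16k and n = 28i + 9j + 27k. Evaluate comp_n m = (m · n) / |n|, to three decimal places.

m · n = 16·28 + (-17)·9 + 16·27 = 448 - 153 + 432 = 727
|n| = √(784 + 81 + 729) = √1594 ≈ 39.9249
comp_n m = 727 / √1594 ≈ 18.209

18.209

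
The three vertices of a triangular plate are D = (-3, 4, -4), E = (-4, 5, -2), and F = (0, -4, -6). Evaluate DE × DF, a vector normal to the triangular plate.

(14, 4, 5)

DE = (-1, 1, 2)
DF = (3, -8, -2)
i: 1·(-2) - 2·(-8) = -2 - (-16) = 14
j: 2·3 - (-1)·(-2) = 6 - 2 = 4
k: (-1)·(-8) - 1·3 = 8 - 3 = 5
DE × DF = (14, 4, 5)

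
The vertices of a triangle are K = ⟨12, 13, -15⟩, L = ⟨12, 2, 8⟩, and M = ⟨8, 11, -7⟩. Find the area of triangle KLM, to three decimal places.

KL = (0, -11, 23),  KM = (-4, -2, 8)
i: (-11)·8 - 23·(-2) = -88 - (-46) = -42
j: 23·(-4) - 0·8 = -92 - 0 = -92
k: 0·(-2) - (-11)·(-4) = 0 - 44 = -44
KL × KM = (-42, -92, -44)
|KL × KM| = √12164 ≈ 110.2905
area = ½ · 110.2905 ≈ 55.145

55.145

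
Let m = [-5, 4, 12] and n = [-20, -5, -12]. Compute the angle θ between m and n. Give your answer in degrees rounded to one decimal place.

101.4

m · n = (-5)·(-20) + 4·(-5) + 12·(-12) = 100 - 20 - 144 = -64
|m|² = 25 + 16 + 144 = 185,  |m| = √185 ≈ 13.601471
|n|² = 400 + 25 + 144 = 569,  |n| = √569 ≈ 23.853721
cos θ = -64 / (13.601471 · 23.853721) ≈ -0.19726
θ = arccos(-0.19726) ≈ 101.4°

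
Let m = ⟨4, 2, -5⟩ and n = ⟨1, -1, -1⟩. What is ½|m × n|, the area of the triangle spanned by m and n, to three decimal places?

i: 2·(-1) - (-5)·(-1) = -2 - 5 = -7
j: (-5)·1 - 4·(-1) = -5 - (-4) = -1
k: 4·(-1) - 2·1 = -4 - 2 = -6
m × n = (-7, -1, -6)
|m × n| = √((-7)² + (-1)² + (-6)²) = √86 ≈ 9.2736
area = ½ · 9.2736 ≈ 4.637

4.637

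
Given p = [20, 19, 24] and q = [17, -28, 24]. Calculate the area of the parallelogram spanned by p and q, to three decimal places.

1434.314

i: 19·24 - 24·(-28) = 456 - (-672) = 1128
j: 24·17 - 20·24 = 408 - 480 = -72
k: 20·(-28) - 19·17 = -560 - 323 = -883
p × q = (1128, -72, -883)
|p × q| = √(1128² + (-72)² + (-883)²) = √2057257 ≈ 1434.3141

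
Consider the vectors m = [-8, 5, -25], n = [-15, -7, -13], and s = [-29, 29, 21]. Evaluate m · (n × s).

n × s:
i: (-7)·21 - (-13)·29 = -147 - (-377) = 230
j: (-13)·(-29) - (-15)·21 = 377 - (-315) = 692
k: (-15)·29 - (-7)·(-29) = -435 - 203 = -638
n × s = (230, 692, -638)
m · (n × s) = (-8)·230 + 5·692 + (-25)·(-638) = -1840 + 3460 + 15950 = 17570

17570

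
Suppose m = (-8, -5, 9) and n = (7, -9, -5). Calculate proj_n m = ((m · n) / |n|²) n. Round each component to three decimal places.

(-2.529, 3.252, 1.806)

m · n = (-8)·7 + (-5)·(-9) + 9·(-5) = -56 + 45 - 45 = -56
|n|² = 49 + 81 + 25 = 155
proj_n m = (-56/155) · (7, -9, -5) ≈ (-2.529, 3.252, 1.806)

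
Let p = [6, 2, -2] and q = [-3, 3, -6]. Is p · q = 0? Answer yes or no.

yes

p · q = 6·(-3) + 2·3 + (-2)·(-6) = -18 + 6 + 12 = 0
Zero, so the vectors are orthogonal.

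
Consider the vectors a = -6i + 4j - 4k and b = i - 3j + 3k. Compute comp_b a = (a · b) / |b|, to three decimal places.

-6.882

a · b = (-6)·1 + 4·(-3) + (-4)·3 = -6 - 12 - 12 = -30
|b| = √(1 + 9 + 9) = √19 ≈ 4.3589
comp_b a = -30 / √19 ≈ -6.882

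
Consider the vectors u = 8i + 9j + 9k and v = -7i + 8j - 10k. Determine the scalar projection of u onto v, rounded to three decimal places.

-5.070

u · v = 8·(-7) + 9·8 + 9·(-10) = -56 + 72 - 90 = -74
|v| = √(49 + 64 + 100) = √213 ≈ 14.5945
comp_v u = -74 / √213 ≈ -5.070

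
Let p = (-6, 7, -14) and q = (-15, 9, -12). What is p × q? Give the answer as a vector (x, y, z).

(42, 138, 51)

i: 7·(-12) - (-14)·9 = -84 - (-126) = 42
j: (-14)·(-15) - (-6)·(-12) = 210 - 72 = 138
k: (-6)·9 - 7·(-15) = -54 - (-105) = 51
p × q = (42, 138, 51)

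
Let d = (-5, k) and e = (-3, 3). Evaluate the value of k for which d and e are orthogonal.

-5

d · e = (-5)·(-3) + k·3 = 15 + 3k
Set equal to 0: 3k = -15, so k = -5.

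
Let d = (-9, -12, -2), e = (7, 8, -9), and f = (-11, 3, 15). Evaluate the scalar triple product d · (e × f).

e × f:
i: 8·15 - (-9)·3 = 120 - (-27) = 147
j: (-9)·(-11) - 7·15 = 99 - 105 = -6
k: 7·3 - 8·(-11) = 21 - (-88) = 109
e × f = (147, -6, 109)
d · (e × f) = (-9)·147 + (-12)·(-6) + (-2)·109 = -1323 + 72 - 218 = -1469

-1469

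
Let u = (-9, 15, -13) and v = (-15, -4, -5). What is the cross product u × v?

(-127, 150, 261)

i: 15·(-5) - (-13)·(-4) = -75 - 52 = -127
j: (-13)·(-15) - (-9)·(-5) = 195 - 45 = 150
k: (-9)·(-4) - 15·(-15) = 36 - (-225) = 261
u × v = (-127, 150, 261)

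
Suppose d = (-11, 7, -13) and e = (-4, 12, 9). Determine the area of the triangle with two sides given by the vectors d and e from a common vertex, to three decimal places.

i: 7·9 - (-13)·12 = 63 - (-156) = 219
j: (-13)·(-4) - (-11)·9 = 52 - (-99) = 151
k: (-11)·12 - 7·(-4) = -132 - (-28) = -104
d × e = (219, 151, -104)
|d × e| = √(219² + 151² + (-104)²) = √81578 ≈ 285.6186
area = ½ · 285.6186 ≈ 142.809

142.809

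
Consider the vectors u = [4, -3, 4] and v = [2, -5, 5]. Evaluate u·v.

u · v = 4·2 + (-3)·(-5) + 4·5 = 8 + 15 + 20 = 43

43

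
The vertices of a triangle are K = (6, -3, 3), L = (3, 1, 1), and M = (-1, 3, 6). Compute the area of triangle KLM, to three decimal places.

KL = (-3, 4, -2),  KM = (-7, 6, 3)
i: 4·3 - (-2)·6 = 12 - (-12) = 24
j: (-2)·(-7) - (-3)·3 = 14 - (-9) = 23
k: (-3)·6 - 4·(-7) = -18 - (-28) = 10
KL × KM = (24, 23, 10)
|KL × KM| = √1205 ≈ 34.7131
area = ½ · 34.7131 ≈ 17.357

17.357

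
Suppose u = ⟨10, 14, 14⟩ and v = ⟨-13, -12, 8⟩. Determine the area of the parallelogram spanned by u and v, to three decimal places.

388.443

i: 14·8 - 14·(-12) = 112 - (-168) = 280
j: 14·(-13) - 10·8 = -182 - 80 = -262
k: 10·(-12) - 14·(-13) = -120 - (-182) = 62
u × v = (280, -262, 62)
|u × v| = √(280² + (-262)² + 62²) = √150888 ≈ 388.4430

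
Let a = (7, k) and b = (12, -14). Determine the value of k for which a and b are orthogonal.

a · b = 7·12 + k·(-14) = 84 - 14k
Set equal to 0: -14k = -84, so k = 6.

6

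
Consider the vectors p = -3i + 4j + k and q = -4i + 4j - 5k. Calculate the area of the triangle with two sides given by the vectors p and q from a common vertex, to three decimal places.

15.435

i: 4·(-5) - 1·4 = -20 - 4 = -24
j: 1·(-4) - (-3)·(-5) = -4 - 15 = -19
k: (-3)·4 - 4·(-4) = -12 - (-16) = 4
p × q = (-24, -19, 4)
|p × q| = √((-24)² + (-19)² + 4²) = √953 ≈ 30.8707
area = ½ · 30.8707 ≈ 15.435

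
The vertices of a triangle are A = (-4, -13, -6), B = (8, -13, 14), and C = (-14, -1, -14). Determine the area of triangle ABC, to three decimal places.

AB = (12, 0, 20),  AC = (-10, 12, -8)
i: 0·(-8) - 20·12 = 0 - 240 = -240
j: 20·(-10) - 12·(-8) = -200 - (-96) = -104
k: 12·12 - 0·(-10) = 144 - 0 = 144
AB × AC = (-240, -104, 144)
|AB × AC| = √89152 ≈ 298.5833
area = ½ · 298.5833 ≈ 149.292

149.292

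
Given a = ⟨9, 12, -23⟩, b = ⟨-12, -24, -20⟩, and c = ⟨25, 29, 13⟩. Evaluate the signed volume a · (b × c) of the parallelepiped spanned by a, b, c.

-7512

b × c:
i: (-24)·13 - (-20)·29 = -312 - (-580) = 268
j: (-20)·25 - (-12)·13 = -500 - (-156) = -344
k: (-12)·29 - (-24)·25 = -348 - (-600) = 252
b × c = (268, -344, 252)
a · (b × c) = 9·268 + 12·(-344) + (-23)·252 = 2412 - 4128 - 5796 = -7512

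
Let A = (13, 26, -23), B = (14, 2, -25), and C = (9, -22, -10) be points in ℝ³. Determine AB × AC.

AB = (1, -24, -2)
AC = (-4, -48, 13)
i: (-24)·13 - (-2)·(-48) = -312 - 96 = -408
j: (-2)·(-4) - 1·13 = 8 - 13 = -5
k: 1·(-48) - (-24)·(-4) = -48 - 96 = -144
AB × AC = (-408, -5, -144)

(-408, -5, -144)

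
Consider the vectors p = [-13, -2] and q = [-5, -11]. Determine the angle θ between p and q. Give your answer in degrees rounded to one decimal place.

p · q = (-13)·(-5) + (-2)·(-11) = 65 + 22 = 87
|p|² = 169 + 4 = 173,  |p| = √173 ≈ 13.152946
|q|² = 25 + 121 = 146,  |q| = √146 ≈ 12.083046
cos θ = 87 / (13.152946 · 12.083046) ≈ 0.54742
θ = arccos(0.54742) ≈ 56.8°

56.8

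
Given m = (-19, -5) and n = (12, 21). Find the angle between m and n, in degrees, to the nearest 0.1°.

m · n = (-19)·12 + (-5)·21 = -228 - 105 = -333
|m|² = 361 + 25 = 386,  |m| = √386 ≈ 19.646883
|n|² = 144 + 441 = 585,  |n| = √585 ≈ 24.186773
cos θ = -333 / (19.646883 · 24.186773) ≈ -0.70077
θ = arccos(-0.70077) ≈ 134.5°

134.5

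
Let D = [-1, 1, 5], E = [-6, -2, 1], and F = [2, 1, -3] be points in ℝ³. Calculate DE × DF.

(24, -52, 9)

DE = (-5, -3, -4)
DF = (3, 0, -8)
i: (-3)·(-8) - (-4)·0 = 24 - 0 = 24
j: (-4)·3 - (-5)·(-8) = -12 - 40 = -52
k: (-5)·0 - (-3)·3 = 0 - (-9) = 9
DE × DF = (24, -52, 9)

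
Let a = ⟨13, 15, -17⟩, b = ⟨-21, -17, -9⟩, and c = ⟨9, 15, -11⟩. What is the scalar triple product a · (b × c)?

b × c:
i: (-17)·(-11) - (-9)·15 = 187 - (-135) = 322
j: (-9)·9 - (-21)·(-11) = -81 - 231 = -312
k: (-21)·15 - (-17)·9 = -315 - (-153) = -162
b × c = (322, -312, -162)
a · (b × c) = 13·322 + 15·(-312) + (-17)·(-162) = 4186 - 4680 + 2754 = 2260

2260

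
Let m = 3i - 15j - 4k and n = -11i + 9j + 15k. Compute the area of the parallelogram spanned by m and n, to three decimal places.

234.021

i: (-15)·15 - (-4)·9 = -225 - (-36) = -189
j: (-4)·(-11) - 3·15 = 44 - 45 = -1
k: 3·9 - (-15)·(-11) = 27 - 165 = -138
m × n = (-189, -1, -138)
|m × n| = √((-189)² + (-1)² + (-138)²) = √54766 ≈ 234.0214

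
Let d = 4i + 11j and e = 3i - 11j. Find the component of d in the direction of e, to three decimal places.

-9.560

d · e = 4·3 + 11·(-11) = 12 - 121 = -109
|e| = √(9 + 121) = √130 ≈ 11.4018
comp_e d = -109 / √130 ≈ -9.560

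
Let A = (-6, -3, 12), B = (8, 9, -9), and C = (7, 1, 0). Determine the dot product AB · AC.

AB = B − A = (14, 12, -21)
AC = C − A = (13, 4, -12)
AB · AC = 14·13 + 12·4 + (-21)·(-12) = 182 + 48 + 252 = 482

482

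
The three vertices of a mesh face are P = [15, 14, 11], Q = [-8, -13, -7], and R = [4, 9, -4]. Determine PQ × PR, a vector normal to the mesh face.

PQ = (-23, -27, -18)
PR = (-11, -5, -15)
i: (-27)·(-15) - (-18)·(-5) = 405 - 90 = 315
j: (-18)·(-11) - (-23)·(-15) = 198 - 345 = -147
k: (-23)·(-5) - (-27)·(-11) = 115 - 297 = -182
PQ × PR = (315, -147, -182)

(315, -147, -182)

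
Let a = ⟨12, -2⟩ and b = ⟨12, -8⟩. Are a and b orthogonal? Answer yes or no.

a · b = 12·12 + (-2)·(-8) = 144 + 16 = 160
Nonzero, so the vectors are not orthogonal.

no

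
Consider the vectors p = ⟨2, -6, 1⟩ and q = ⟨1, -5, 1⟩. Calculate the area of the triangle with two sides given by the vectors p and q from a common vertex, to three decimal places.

i: (-6)·1 - 1·(-5) = -6 - (-5) = -1
j: 1·1 - 2·1 = 1 - 2 = -1
k: 2·(-5) - (-6)·1 = -10 - (-6) = -4
p × q = (-1, -1, -4)
|p × q| = √((-1)² + (-1)² + (-4)²) = √18 ≈ 4.2426
area = ½ · 4.2426 ≈ 2.121

2.121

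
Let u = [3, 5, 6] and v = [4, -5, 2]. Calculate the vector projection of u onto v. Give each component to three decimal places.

(-0.089, 0.111, -0.044)

u · v = 3·4 + 5·(-5) + 6·2 = 12 - 25 + 12 = -1
|v|² = 16 + 25 + 4 = 45
proj_v u = (-1/45) · (4, -5, 2) ≈ (-0.089, 0.111, -0.044)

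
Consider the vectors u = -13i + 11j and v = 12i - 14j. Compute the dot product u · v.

u · v = (-13)·12 + 11·(-14) = -156 - 154 = -310

-310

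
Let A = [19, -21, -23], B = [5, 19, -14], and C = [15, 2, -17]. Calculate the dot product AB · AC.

1030

AB = B − A = (-14, 40, 9)
AC = C − A = (-4, 23, 6)
AB · AC = (-14)·(-4) + 40·23 + 9·6 = 56 + 920 + 54 = 1030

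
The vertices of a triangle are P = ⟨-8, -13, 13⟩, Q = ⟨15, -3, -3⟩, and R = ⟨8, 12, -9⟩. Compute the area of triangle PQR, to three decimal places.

258.421

PQ = (23, 10, -16),  PR = (16, 25, -22)
i: 10·(-22) - (-16)·25 = -220 - (-400) = 180
j: (-16)·16 - 23·(-22) = -256 - (-506) = 250
k: 23·25 - 10·16 = 575 - 160 = 415
PQ × PR = (180, 250, 415)
|PQ × PR| = √267125 ≈ 516.8414
area = ½ · 516.8414 ≈ 258.421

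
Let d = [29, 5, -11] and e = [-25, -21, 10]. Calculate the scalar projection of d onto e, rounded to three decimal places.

-27.528

d · e = 29·(-25) + 5·(-21) + (-11)·10 = -725 - 105 - 110 = -940
|e| = √(625 + 441 + 100) = √1166 ≈ 34.1467
comp_e d = -940 / √1166 ≈ -27.528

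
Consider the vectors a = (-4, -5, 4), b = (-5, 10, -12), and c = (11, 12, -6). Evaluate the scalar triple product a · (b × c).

b × c:
i: 10·(-6) - (-12)·12 = -60 - (-144) = 84
j: (-12)·11 - (-5)·(-6) = -132 - 30 = -162
k: (-5)·12 - 10·11 = -60 - 110 = -170
b × c = (84, -162, -170)
a · (b × c) = (-4)·84 + (-5)·(-162) + 4·(-170) = -336 + 810 - 680 = -206

-206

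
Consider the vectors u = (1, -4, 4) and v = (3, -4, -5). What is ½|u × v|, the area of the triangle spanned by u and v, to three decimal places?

20.304

i: (-4)·(-5) - 4·(-4) = 20 - (-16) = 36
j: 4·3 - 1·(-5) = 12 - (-5) = 17
k: 1·(-4) - (-4)·3 = -4 - (-12) = 8
u × v = (36, 17, 8)
|u × v| = √(36² + 17² + 8²) = √1649 ≈ 40.6079
area = ½ · 40.6079 ≈ 20.304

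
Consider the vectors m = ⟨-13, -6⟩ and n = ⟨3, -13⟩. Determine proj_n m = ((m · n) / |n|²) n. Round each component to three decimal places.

(0.657, -2.848)

m · n = (-13)·3 + (-6)·(-13) = -39 + 78 = 39
|n|² = 9 + 169 = 178
proj_n m = (39/178) · (3, -13) ≈ (0.657, -2.848)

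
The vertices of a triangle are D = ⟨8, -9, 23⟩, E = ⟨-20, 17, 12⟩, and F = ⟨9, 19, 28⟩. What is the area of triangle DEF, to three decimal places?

464.915

DE = (-28, 26, -11),  DF = (1, 28, 5)
i: 26·5 - (-11)·28 = 130 - (-308) = 438
j: (-11)·1 - (-28)·5 = -11 - (-140) = 129
k: (-28)·28 - 26·1 = -784 - 26 = -810
DE × DF = (438, 129, -810)
|DE × DF| = √864585 ≈ 929.8306
area = ½ · 929.8306 ≈ 464.915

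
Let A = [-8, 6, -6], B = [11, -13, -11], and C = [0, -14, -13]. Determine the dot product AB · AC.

AB = B − A = (19, -19, -5)
AC = C − A = (8, -20, -7)
AB · AC = 19·8 + (-19)·(-20) + (-5)·(-7) = 152 + 380 + 35 = 567

567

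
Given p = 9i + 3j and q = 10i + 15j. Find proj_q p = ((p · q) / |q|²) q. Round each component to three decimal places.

(4.154, 6.231)

p · q = 9·10 + 3·15 = 90 + 45 = 135
|q|² = 100 + 225 = 325
proj_q p = (135/325) · (10, 15) ≈ (4.154, 6.231)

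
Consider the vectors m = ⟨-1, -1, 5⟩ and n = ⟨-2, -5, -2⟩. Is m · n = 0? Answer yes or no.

no

m · n = (-1)·(-2) + (-1)·(-5) + 5·(-2) = 2 + 5 - 10 = -3
Nonzero, so the vectors are not orthogonal.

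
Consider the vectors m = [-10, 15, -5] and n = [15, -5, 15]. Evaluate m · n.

-300

m · n = (-10)·15 + 15·(-5) + (-5)·15 = -150 - 75 - 75 = -300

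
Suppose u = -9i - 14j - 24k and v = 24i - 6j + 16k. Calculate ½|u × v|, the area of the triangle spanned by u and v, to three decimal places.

i: (-14)·16 - (-24)·(-6) = -224 - 144 = -368
j: (-24)·24 - (-9)·16 = -576 - (-144) = -432
k: (-9)·(-6) - (-14)·24 = 54 - (-336) = 390
u × v = (-368, -432, 390)
|u × v| = √((-368)² + (-432)² + 390²) = √474148 ≈ 688.5841
area = ½ · 688.5841 ≈ 344.292

344.292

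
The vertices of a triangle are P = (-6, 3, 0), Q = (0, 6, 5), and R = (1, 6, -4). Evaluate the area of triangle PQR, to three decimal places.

32.477

PQ = (6, 3, 5),  PR = (7, 3, -4)
i: 3·(-4) - 5·3 = -12 - 15 = -27
j: 5·7 - 6·(-4) = 35 - (-24) = 59
k: 6·3 - 3·7 = 18 - 21 = -3
PQ × PR = (-27, 59, -3)
|PQ × PR| = √4219 ≈ 64.9538
area = ½ · 64.9538 ≈ 32.477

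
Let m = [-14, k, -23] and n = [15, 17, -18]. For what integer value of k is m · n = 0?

m · n = (-14)·15 + k·17 + (-23)·(-18) = 204 + 17k
Set equal to 0: 17k = -204, so k = -12.

-12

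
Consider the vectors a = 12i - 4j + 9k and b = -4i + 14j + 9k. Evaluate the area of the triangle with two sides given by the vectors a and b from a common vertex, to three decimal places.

i: (-4)·9 - 9·14 = -36 - 126 = -162
j: 9·(-4) - 12·9 = -36 - 108 = -144
k: 12·14 - (-4)·(-4) = 168 - 16 = 152
a × b = (-162, -144, 152)
|a × b| = √((-162)² + (-144)² + 152²) = √70084 ≈ 264.7338
area = ½ · 264.7338 ≈ 132.367

132.367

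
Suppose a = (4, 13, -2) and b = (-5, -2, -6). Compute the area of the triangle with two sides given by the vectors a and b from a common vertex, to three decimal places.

i: 13·(-6) - (-2)·(-2) = -78 - 4 = -82
j: (-2)·(-5) - 4·(-6) = 10 - (-24) = 34
k: 4·(-2) - 13·(-5) = -8 - (-65) = 57
a × b = (-82, 34, 57)
|a × b| = √((-82)² + 34² + 57²) = √11129 ≈ 105.4941
area = ½ · 105.4941 ≈ 52.747

52.747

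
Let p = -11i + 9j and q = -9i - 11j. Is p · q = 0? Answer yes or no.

p · q = (-11)·(-9) + 9·(-11) = 99 - 99 = 0
Zero, so the vectors are orthogonal.

yes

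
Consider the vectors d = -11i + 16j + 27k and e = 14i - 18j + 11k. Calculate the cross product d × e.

(662, 499, -26)

i: 16·11 - 27·(-18) = 176 - (-486) = 662
j: 27·14 - (-11)·11 = 378 - (-121) = 499
k: (-11)·(-18) - 16·14 = 198 - 224 = -26
d × e = (662, 499, -26)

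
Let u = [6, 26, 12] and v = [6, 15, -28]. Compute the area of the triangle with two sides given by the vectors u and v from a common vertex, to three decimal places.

470.749

i: 26·(-28) - 12·15 = -728 - 180 = -908
j: 12·6 - 6·(-28) = 72 - (-168) = 240
k: 6·15 - 26·6 = 90 - 156 = -66
u × v = (-908, 240, -66)
|u × v| = √((-908)² + 240² + (-66)²) = √886420 ≈ 941.4988
area = ½ · 941.4988 ≈ 470.749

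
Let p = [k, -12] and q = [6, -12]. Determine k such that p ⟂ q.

p · q = k·6 + (-12)·(-12) = 144 + 6k
Set equal to 0: 6k = -144, so k = -24.

-24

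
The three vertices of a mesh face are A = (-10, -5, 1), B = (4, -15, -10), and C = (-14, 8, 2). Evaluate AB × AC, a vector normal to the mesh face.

AB = (14, -10, -11)
AC = (-4, 13, 1)
i: (-10)·1 - (-11)·13 = -10 - (-143) = 133
j: (-11)·(-4) - 14·1 = 44 - 14 = 30
k: 14·13 - (-10)·(-4) = 182 - 40 = 142
AB × AC = (133, 30, 142)

(133, 30, 142)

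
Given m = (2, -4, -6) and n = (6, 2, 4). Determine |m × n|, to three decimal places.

i: (-4)·4 - (-6)·2 = -16 - (-12) = -4
j: (-6)·6 - 2·4 = -36 - 8 = -44
k: 2·2 - (-4)·6 = 4 - (-24) = 28
m × n = (-4, -44, 28)
|m × n| = √((-4)² + (-44)² + 28²) = √2736 ≈ 52.3068

52.307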